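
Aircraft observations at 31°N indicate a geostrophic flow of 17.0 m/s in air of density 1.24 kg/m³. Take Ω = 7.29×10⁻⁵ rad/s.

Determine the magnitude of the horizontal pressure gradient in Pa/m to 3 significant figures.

Coriolis parameter at 31°N:
f = 2Ω sin φ = 2 × 7.29×10⁻⁵ × sin 31° = 7.51×10⁻⁵ s⁻¹
Geostrophic balance rearranged: |∂P/∂n| = f ρ V_g
|∂P/∂n| = 7.51×10⁻⁵ × 1.24 × 17.0 = 1.58×10⁻³ Pa/m

1.58×10⁻³ Pa/m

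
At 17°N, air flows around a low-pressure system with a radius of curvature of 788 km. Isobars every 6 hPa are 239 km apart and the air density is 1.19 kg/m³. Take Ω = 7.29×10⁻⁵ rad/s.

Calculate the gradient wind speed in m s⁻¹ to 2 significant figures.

27 m s⁻¹

Coriolis parameter at 17°N:
f = 2Ω sin φ = 2 × 7.29×10⁻⁵ × sin 17° = 4.26×10⁻⁵ s⁻¹
Pressure gradient: |∂P/∂n| = 600 Pa / 239000 m = 2.51×10⁻³ Pa/m
Geostrophic speed: V_g = |∂P/∂n|/(fρ) = 2.51×10⁻³/(4.26×10⁻⁵ × 1.19) = 49.5 m/s
Around a low, centrifugal force acts outward with Coriolis, so pressure-gradient force balances both:
(1/ρ)|∂P/∂n| = fV + V²/R  →  V² + fR·V − fR·V_g = 0
With fR = 4.26×10⁻⁵ × 788×10³ m = 33.6 m/s:
V = [−fR + √((fR)² + 4 fR V_g)]/2 = [−33.6 + √(33.6² + 4×33.6×49.5)]/2 = 27.3 m/s
Subgeostrophic (V < V_g = 49.5 m/s), as expected around a low.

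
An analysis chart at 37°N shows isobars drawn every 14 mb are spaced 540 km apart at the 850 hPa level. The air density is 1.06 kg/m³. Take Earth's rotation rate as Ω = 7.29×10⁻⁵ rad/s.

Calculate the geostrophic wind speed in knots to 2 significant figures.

54 knots

Coriolis parameter at 37°N:
f = 2Ω sin φ = 2 × 7.29×10⁻⁵ × sin 37° = 8.77×10⁻⁵ s⁻¹
Pressure gradient: |∂P/∂n| = 1400 Pa / 540000 m = 2.59×10⁻³ Pa/m
Geostrophic balance (pressure-gradient force = Coriolis force):
V_g = (1/(fρ)) |∂P/∂n| = 2.59×10⁻³ / (8.77×10⁻⁵ × 1.06) = 27.9 m/s
Converting: 27.9 m/s × 1.944 = 54 knots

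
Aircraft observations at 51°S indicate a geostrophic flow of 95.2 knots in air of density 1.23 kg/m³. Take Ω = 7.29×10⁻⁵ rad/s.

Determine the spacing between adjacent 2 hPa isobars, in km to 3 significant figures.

Coriolis parameter at 51°S:
f = 2Ω sin φ = 2 × 7.29×10⁻⁵ × sin 51° = 1.13×10⁻⁴ s⁻¹
Wind speed in SI: 95.2 knots = 49.0 m/s
Geostrophic balance rearranged: |∂P/∂n| = f ρ V_g
|∂P/∂n| = 1.13×10⁻⁴ × 1.23 × 49.0 = 6.83×10⁻³ Pa/m
Isobar spacing: Δn = ΔP/|∂P/∂n| = 200 Pa / 6.83×10⁻³ Pa/m = 29301 m ≈ 29.3 km

29.3 km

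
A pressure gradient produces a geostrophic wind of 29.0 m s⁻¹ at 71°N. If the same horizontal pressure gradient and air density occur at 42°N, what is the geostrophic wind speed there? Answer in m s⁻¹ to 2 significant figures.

With the same pressure gradient and density, V_g ∝ 1/f ∝ 1/sin φ.
V₂ = V₁ · sin φ₁ / sin φ₂ = 29.0 × sin 71° / sin 42°
V₂ = 29.0 × 0.9455/0.6691 = 41 m s⁻¹

41 m s⁻¹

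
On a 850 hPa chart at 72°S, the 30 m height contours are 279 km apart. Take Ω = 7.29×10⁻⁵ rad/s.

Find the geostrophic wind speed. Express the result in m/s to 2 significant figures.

7.6 m/s

Coriolis parameter at 72°S:
f = 2Ω sin φ = 2 × 7.29×10⁻⁵ × sin 72° = 1.39×10⁻⁴ s⁻¹
Height gradient: |∂Z/∂n| = 30 m / 279000 m = 1.08×10⁻⁴
On a pressure surface, geostrophic balance gives V_g = (g/f)|∂Z/∂n|:
V_g = 9.81 × 1.08×10⁻⁴ / 1.39×10⁻⁴ = 7.61 m/s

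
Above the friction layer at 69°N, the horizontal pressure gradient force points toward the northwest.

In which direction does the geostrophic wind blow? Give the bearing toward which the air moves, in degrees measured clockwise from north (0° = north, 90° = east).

The pressure-gradient force points toward the northwest (bearing 315°).
Geostrophic balance: in the Northern Hemisphere the Coriolis force deflects motion to the right, so the geostrophic wind blows 90° to the right of the pressure-gradient force (low pressure on the left).
Rotating 315° by 90° clockwise gives 045° — the wind blows toward the northeast.

045°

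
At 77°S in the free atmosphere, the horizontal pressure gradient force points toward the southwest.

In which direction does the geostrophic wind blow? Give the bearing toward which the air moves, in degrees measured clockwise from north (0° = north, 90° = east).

135°

The pressure-gradient force points toward the southwest (bearing 225°).
Geostrophic balance: in the Southern Hemisphere the Coriolis force deflects motion to the left, so the geostrophic wind blows 90° to the left of the pressure-gradient force (low pressure on the right).
Rotating 225° by 90° counterclockwise gives 135° — the wind blows toward the southeast.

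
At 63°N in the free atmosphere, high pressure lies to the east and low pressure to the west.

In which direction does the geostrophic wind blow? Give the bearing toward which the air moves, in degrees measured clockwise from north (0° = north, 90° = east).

The pressure-gradient force points toward the west (bearing 270°).
Geostrophic balance: in the Northern Hemisphere the Coriolis force deflects motion to the right, so the geostrophic wind blows 90° to the right of the pressure-gradient force (low pressure on the left).
Rotating 270° by 90° clockwise gives 000° — the wind blows toward the north.

000°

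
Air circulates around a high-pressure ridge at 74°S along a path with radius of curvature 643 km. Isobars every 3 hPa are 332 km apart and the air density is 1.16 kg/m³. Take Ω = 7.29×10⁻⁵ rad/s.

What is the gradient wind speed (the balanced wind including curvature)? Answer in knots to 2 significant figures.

Coriolis parameter at 74°S:
f = 2Ω sin φ = 2 × 7.29×10⁻⁵ × sin 74° = 1.40×10⁻⁴ s⁻¹
Pressure gradient: |∂P/∂n| = 300 Pa / 332000 m = 9.04×10⁻⁴ Pa/m
Geostrophic speed: V_g = |∂P/∂n|/(fρ) = 9.04×10⁻⁴/(1.40×10⁻⁴ × 1.16) = 5.56 m/s
Around a high, pressure-gradient force acts outward with centrifugal, so Coriolis balances both:
fV = (1/ρ)|∂P/∂n| + V²/R  →  V² − fR·V + fR·V_g = 0
With fR = 1.40×10⁻⁴ × 643×10³ m = 90.1 m/s:
V = [fR − √((fR)² − 4 fR V_g)]/2 = [90.1 − √(90.1² − 4×90.1×5.56)]/2 = 5.95 m/s
Supergeostrophic (V > V_g = 5.56 m/s), as expected around a high.
Converting: 5.95 m/s × 1.944 = 12 knots

12 knots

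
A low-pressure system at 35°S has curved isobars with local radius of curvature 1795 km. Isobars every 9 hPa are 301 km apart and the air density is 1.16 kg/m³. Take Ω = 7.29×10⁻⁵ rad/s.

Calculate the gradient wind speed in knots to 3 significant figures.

51.0 knots

Coriolis parameter at 35°S:
f = 2Ω sin φ = 2 × 7.29×10⁻⁵ × sin 35° = 8.36×10⁻⁵ s⁻¹
Pressure gradient: |∂P/∂n| = 900 Pa / 301000 m = 2.99×10⁻³ Pa/m
Geostrophic speed: V_g = |∂P/∂n|/(fρ) = 2.99×10⁻³/(8.36×10⁻⁵ × 1.16) = 30.8 m/s
Around a low, centrifugal force acts outward with Coriolis, so pressure-gradient force balances both:
(1/ρ)|∂P/∂n| = fV + V²/R  →  V² + fR·V − fR·V_g = 0
With fR = 8.36×10⁻⁵ × 1795×10³ m = 150 m/s:
V = [−fR + √((fR)² + 4 fR V_g)]/2 = [−150 + √(150² + 4×150×30.8)]/2 = 26.2 m/s
Subgeostrophic (V < V_g = 30.8 m/s), as expected around a low.
Converting: 26.2 m/s × 1.944 = 51.0 knots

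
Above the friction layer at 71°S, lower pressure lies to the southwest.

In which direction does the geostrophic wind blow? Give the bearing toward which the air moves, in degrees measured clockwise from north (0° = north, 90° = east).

The pressure-gradient force points toward the southwest (bearing 225°).
Geostrophic balance: in the Southern Hemisphere the Coriolis force deflects motion to the left, so the geostrophic wind blows 90° to the left of the pressure-gradient force (low pressure on the right).
Rotating 225° by 90° counterclockwise gives 135° — the wind blows toward the southeast.

135°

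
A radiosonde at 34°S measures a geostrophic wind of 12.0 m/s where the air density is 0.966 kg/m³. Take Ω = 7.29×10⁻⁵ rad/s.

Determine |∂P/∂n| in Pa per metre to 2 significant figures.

9.5×10⁻⁴ Pa/m

Coriolis parameter at 34°S:
f = 2Ω sin φ = 2 × 7.29×10⁻⁵ × sin 34° = 8.15×10⁻⁵ s⁻¹
Geostrophic balance rearranged: |∂P/∂n| = f ρ V_g
|∂P/∂n| = 8.15×10⁻⁵ × 0.966 × 12.0 = 9.45×10⁻⁴ Pa/m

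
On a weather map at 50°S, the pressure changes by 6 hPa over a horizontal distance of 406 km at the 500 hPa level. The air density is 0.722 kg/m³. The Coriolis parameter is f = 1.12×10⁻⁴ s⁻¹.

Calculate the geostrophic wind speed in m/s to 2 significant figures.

18 m/s

Pressure gradient: |∂P/∂n| = 600 Pa / 406000 m = 1.48×10⁻³ Pa/m
Geostrophic balance (pressure-gradient force = Coriolis force):
V_g = (1/(fρ)) |∂P/∂n| = 1.48×10⁻³ / (1.12×10⁻⁴ × 0.722) = 18.3 m/s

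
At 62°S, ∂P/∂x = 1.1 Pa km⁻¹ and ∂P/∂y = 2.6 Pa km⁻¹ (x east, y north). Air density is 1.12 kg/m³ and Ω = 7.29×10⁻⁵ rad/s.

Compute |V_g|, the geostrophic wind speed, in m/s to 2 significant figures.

Coriolis parameter at 62°S:
f = 2Ω sin φ = 2 × 7.29×10⁻⁵ × sin 62° = 1.29×10⁻⁴ s⁻¹
In the Southern Hemisphere f is negative: f = −1.29×10⁻⁴ s⁻¹.
Component geostrophic relations (x east, y north):
u_g = −(1/(fρ)) ∂P/∂y,  v_g = (1/(fρ)) ∂P/∂x
u_g = −(2.6×10⁻³)/(−1.29×10⁻⁴ × 1.12) = 18.0 m/s;  v_g = (1.1×10⁻³)/(−1.29×10⁻⁴ × 1.12) = −7.63 m/s
|V_g| = √(u_g² + v_g²) = 19.6 m/s

20 m/s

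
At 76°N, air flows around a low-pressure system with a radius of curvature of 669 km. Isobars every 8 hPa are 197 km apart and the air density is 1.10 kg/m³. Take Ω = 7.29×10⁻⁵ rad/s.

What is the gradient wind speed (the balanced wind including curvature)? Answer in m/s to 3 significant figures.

Coriolis parameter at 76°N:
f = 2Ω sin φ = 2 × 7.29×10⁻⁵ × sin 76° = 1.41×10⁻⁴ s⁻¹
Pressure gradient: |∂P/∂n| = 800 Pa / 197000 m = 4.06×10⁻³ Pa/m
Geostrophic speed: V_g = |∂P/∂n|/(fρ) = 4.06×10⁻³/(1.41×10⁻⁴ × 1.10) = 26.1 m/s
Around a low, centrifugal force acts outward with Coriolis, so pressure-gradient force balances both:
(1/ρ)|∂P/∂n| = fV + V²/R  →  V² + fR·V − fR·V_g = 0
With fR = 1.41×10⁻⁴ × 669×10³ m = 94.6 m/s:
V = [−fR + √((fR)² + 4 fR V_g)]/2 = [−94.6 + √(94.6² + 4×94.6×26.1)]/2 = 21.3 m/s
Subgeostrophic (V < V_g = 26.1 m/s), as expected around a low.

21.3 m/s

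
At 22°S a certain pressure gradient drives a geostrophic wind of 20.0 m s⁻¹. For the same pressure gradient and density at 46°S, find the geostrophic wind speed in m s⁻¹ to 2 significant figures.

10 m s⁻¹

With the same pressure gradient and density, V_g ∝ 1/f ∝ 1/sin φ.
V₂ = V₁ · sin φ₁ / sin φ₂ = 20.0 × sin 22° / sin 46°
V₂ = 20.0 × 0.3746/0.7193 = 10 m s⁻¹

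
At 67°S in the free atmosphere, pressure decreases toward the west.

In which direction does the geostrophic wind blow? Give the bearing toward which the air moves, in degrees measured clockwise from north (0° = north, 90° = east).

180°

The pressure-gradient force points toward the west (bearing 270°).
Geostrophic balance: in the Southern Hemisphere the Coriolis force deflects motion to the left, so the geostrophic wind blows 90° to the left of the pressure-gradient force (low pressure on the right).
Rotating 270° by 90° counterclockwise gives 180° — the wind blows toward the south.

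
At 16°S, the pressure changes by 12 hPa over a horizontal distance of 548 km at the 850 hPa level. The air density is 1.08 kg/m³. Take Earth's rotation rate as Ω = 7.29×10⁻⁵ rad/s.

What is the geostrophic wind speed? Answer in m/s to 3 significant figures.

50.5 m/s

Coriolis parameter at 16°S:
f = 2Ω sin φ = 2 × 7.29×10⁻⁵ × sin 16° = 4.02×10⁻⁵ s⁻¹
Pressure gradient: |∂P/∂n| = 1200 Pa / 548000 m = 2.19×10⁻³ Pa/m
Geostrophic balance (pressure-gradient force = Coriolis force):
V_g = (1/(fρ)) |∂P/∂n| = 2.19×10⁻³ / (4.02×10⁻⁵ × 1.08) = 50.5 m/s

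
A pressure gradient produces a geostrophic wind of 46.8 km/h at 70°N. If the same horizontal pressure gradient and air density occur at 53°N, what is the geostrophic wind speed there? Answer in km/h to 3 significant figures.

55.1 km/h

With the same pressure gradient and density, V_g ∝ 1/f ∝ 1/sin φ.
V₂ = V₁ · sin φ₁ / sin φ₂ = 46.8 × sin 70° / sin 53°
V₂ = 46.8 × 0.9397/0.7986 = 55.1 km/h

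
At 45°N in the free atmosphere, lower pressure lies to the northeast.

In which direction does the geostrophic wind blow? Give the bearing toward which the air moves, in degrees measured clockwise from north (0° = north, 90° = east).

135°

The pressure-gradient force points toward the northeast (bearing 045°).
Geostrophic balance: in the Northern Hemisphere the Coriolis force deflects motion to the right, so the geostrophic wind blows 90° to the right of the pressure-gradient force (low pressure on the left).
Rotating 045° by 90° clockwise gives 135° — the wind blows toward the southeast.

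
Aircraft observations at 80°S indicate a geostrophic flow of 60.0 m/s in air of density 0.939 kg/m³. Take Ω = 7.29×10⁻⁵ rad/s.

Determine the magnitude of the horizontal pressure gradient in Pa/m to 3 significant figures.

Coriolis parameter at 80°S:
f = 2Ω sin φ = 2 × 7.29×10⁻⁵ × sin 80° = 1.44×10⁻⁴ s⁻¹
Geostrophic balance rearranged: |∂P/∂n| = f ρ V_g
|∂P/∂n| = 1.44×10⁻⁴ × 0.939 × 60.0 = 8.09×10⁻³ Pa/m

8.09×10⁻³ Pa/m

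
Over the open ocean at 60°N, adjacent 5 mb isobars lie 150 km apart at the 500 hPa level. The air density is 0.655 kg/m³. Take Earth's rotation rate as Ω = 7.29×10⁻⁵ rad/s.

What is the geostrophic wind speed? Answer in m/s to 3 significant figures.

40.3 m/s

Coriolis parameter at 60°N:
f = 2Ω sin φ = 2 × 7.29×10⁻⁵ × sin 60° = 1.26×10⁻⁴ s⁻¹
Pressure gradient: |∂P/∂n| = 500 Pa / 150000 m = 3.33×10⁻³ Pa/m
Geostrophic balance (pressure-gradient force = Coriolis force):
V_g = (1/(fρ)) |∂P/∂n| = 3.33×10⁻³ / (1.26×10⁻⁴ × 0.655) = 40.3 m/s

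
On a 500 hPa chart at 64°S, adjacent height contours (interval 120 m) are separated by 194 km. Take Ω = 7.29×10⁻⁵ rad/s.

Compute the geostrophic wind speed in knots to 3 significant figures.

Coriolis parameter at 64°S:
f = 2Ω sin φ = 2 × 7.29×10⁻⁵ × sin 64° = 1.31×10⁻⁴ s⁻¹
Height gradient: |∂Z/∂n| = 120 m / 194000 m = 6.19×10⁻⁴
On a pressure surface, geostrophic balance gives V_g = (g/f)|∂Z/∂n|:
V_g = 9.81 × 6.19×10⁻⁴ / 1.31×10⁻⁴ = 46.3 m/s
Converting: 46.3 m/s × 1.944 = 90.0 knots

90.0 knots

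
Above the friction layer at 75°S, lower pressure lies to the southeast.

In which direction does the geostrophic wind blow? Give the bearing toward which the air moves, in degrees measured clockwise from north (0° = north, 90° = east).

045°

The pressure-gradient force points toward the southeast (bearing 135°).
Geostrophic balance: in the Southern Hemisphere the Coriolis force deflects motion to the left, so the geostrophic wind blows 90° to the left of the pressure-gradient force (low pressure on the right).
Rotating 135° by 90° counterclockwise gives 045° — the wind blows toward the northeast.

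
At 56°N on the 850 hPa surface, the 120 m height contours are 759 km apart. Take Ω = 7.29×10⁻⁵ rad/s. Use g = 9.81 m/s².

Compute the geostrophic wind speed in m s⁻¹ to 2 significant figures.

Coriolis parameter at 56°N:
f = 2Ω sin φ = 2 × 7.29×10⁻⁵ × sin 56° = 1.21×10⁻⁴ s⁻¹
Height gradient: |∂Z/∂n| = 120 m / 759000 m = 1.58×10⁻⁴
On a pressure surface, geostrophic balance gives V_g = (g/f)|∂Z/∂n|:
V_g = 9.81 × 1.58×10⁻⁴ / 1.21×10⁻⁴ = 12.8 m/s

13 m s⁻¹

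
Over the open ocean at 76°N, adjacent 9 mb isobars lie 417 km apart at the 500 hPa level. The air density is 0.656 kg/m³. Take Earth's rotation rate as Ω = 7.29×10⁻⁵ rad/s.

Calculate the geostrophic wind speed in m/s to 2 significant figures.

Coriolis parameter at 76°N:
f = 2Ω sin φ = 2 × 7.29×10⁻⁵ × sin 76° = 1.41×10⁻⁴ s⁻¹
Pressure gradient: |∂P/∂n| = 900 Pa / 417000 m = 2.16×10⁻³ Pa/m
Geostrophic balance (pressure-gradient force = Coriolis force):
V_g = (1/(fρ)) |∂P/∂n| = 2.16×10⁻³ / (1.41×10⁻⁴ × 0.656) = 23.3 m/s

23 m/s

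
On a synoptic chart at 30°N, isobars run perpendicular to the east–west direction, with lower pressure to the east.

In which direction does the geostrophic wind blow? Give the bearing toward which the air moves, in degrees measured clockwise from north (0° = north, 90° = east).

180°

The pressure-gradient force points toward the east (bearing 090°).
Geostrophic balance: in the Northern Hemisphere the Coriolis force deflects motion to the right, so the geostrophic wind blows 90° to the right of the pressure-gradient force (low pressure on the left).
Rotating 090° by 90° clockwise gives 180° — the wind blows toward the south.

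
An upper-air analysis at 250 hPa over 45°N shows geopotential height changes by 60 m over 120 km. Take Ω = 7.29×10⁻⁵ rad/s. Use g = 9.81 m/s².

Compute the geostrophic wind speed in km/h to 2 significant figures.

Coriolis parameter at 45°N:
f = 2Ω sin φ = 2 × 7.29×10⁻⁵ × sin 45° = 1.03×10⁻⁴ s⁻¹
Height gradient: |∂Z/∂n| = 60 m / 120000 m = 5.00×10⁻⁴
On a pressure surface, geostrophic balance gives V_g = (g/f)|∂Z/∂n|:
V_g = 9.81 × 5.00×10⁻⁴ / 1.03×10⁻⁴ = 47.6 m/s
Converting: 47.6 m/s × 3.6 = 170 km/h

170 km/h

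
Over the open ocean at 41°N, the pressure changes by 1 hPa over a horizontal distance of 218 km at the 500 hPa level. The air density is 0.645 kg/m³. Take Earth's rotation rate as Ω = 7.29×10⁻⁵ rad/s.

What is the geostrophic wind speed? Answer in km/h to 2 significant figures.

Coriolis parameter at 41°N:
f = 2Ω sin φ = 2 × 7.29×10⁻⁵ × sin 41° = 9.57×10⁻⁵ s⁻¹
Pressure gradient: |∂P/∂n| = 100 Pa / 218000 m = 4.59×10⁻⁴ Pa/m
Geostrophic balance (pressure-gradient force = Coriolis force):
V_g = (1/(fρ)) |∂P/∂n| = 4.59×10⁻⁴ / (9.57×10⁻⁵ × 0.645) = 7.44 m/s
Converting: 7.44 m/s × 3.6 = 27 km/h

27 km/h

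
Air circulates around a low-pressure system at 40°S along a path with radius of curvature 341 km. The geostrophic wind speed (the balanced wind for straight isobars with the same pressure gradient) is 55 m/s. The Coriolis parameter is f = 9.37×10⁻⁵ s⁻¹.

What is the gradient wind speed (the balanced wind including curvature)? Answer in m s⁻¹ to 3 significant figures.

Around a low, centrifugal force acts outward with Coriolis, so pressure-gradient force balances both:
(1/ρ)|∂P/∂n| = fV + V²/R  →  V² + fR·V − fR·V_g = 0
With fR = 9.37×10⁻⁵ × 341×10³ m = 32.0 m/s:
V = [−fR + √((fR)² + 4 fR V_g)]/2 = [−32.0 + √(32.0² + 4×32.0×55)]/2 = 28.9 m/s
Subgeostrophic (V < V_g = 55 m/s), as expected around a low.

28.9 m s⁻¹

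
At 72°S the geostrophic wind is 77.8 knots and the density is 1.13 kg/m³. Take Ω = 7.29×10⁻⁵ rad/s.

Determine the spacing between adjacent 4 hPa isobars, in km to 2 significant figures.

Coriolis parameter at 72°S:
f = 2Ω sin φ = 2 × 7.29×10⁻⁵ × sin 72° = 1.39×10⁻⁴ s⁻¹
Wind speed in SI: 77.8 knots = 40.0 m/s
Geostrophic balance rearranged: |∂P/∂n| = f ρ V_g
|∂P/∂n| = 1.39×10⁻⁴ × 1.13 × 40.0 = 6.27×10⁻³ Pa/m
Isobar spacing: Δn = ΔP/|∂P/∂n| = 400 Pa / 6.27×10⁻³ Pa/m = 63782 m ≈ 64 km

64 km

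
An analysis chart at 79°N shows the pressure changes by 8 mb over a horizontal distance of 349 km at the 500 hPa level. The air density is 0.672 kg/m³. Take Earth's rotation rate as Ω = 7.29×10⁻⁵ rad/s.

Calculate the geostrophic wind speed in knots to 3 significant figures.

46.3 knots

Coriolis parameter at 79°N:
f = 2Ω sin φ = 2 × 7.29×10⁻⁵ × sin 79° = 1.43×10⁻⁴ s⁻¹
Pressure gradient: |∂P/∂n| = 800 Pa / 349000 m = 2.29×10⁻³ Pa/m
Geostrophic balance (pressure-gradient force = Coriolis force):
V_g = (1/(fρ)) |∂P/∂n| = 2.29×10⁻³ / (1.43×10⁻⁴ × 0.672) = 23.8 m/s
Converting: 23.8 m/s × 1.944 = 46.3 knots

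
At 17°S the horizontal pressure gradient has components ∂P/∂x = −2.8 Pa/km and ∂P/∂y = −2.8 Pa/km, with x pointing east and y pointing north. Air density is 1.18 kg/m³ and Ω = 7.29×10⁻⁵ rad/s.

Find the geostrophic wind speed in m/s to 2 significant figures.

Coriolis parameter at 17°S:
f = 2Ω sin φ = 2 × 7.29×10⁻⁵ × sin 17° = 4.26×10⁻⁵ s⁻¹
In the Southern Hemisphere f is negative: f = −4.26×10⁻⁵ s⁻¹.
Component geostrophic relations (x east, y north):
u_g = −(1/(fρ)) ∂P/∂y,  v_g = (1/(fρ)) ∂P/∂x
u_g = −(−2.8×10⁻³)/(−4.26×10⁻⁵ × 1.18) = −55.7 m/s;  v_g = (−2.8×10⁻³)/(−4.26×10⁻⁵ × 1.18) = 55.7 m/s
|V_g| = √(u_g² + v_g²) = 78.7 m/s

79 m/s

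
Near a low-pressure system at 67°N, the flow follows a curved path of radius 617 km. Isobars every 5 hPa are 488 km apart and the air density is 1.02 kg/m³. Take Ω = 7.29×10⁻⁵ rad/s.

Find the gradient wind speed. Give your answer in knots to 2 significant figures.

Coriolis parameter at 67°N:
f = 2Ω sin φ = 2 × 7.29×10⁻⁵ × sin 67° = 1.34×10⁻⁴ s⁻¹
Pressure gradient: |∂P/∂n| = 500 Pa / 488000 m = 1.02×10⁻³ Pa/m
Geostrophic speed: V_g = |∂P/∂n|/(fρ) = 1.02×10⁻³/(1.34×10⁻⁴ × 1.02) = 7.48 m/s
Around a low, centrifugal force acts outward with Coriolis, so pressure-gradient force balances both:
(1/ρ)|∂P/∂n| = fV + V²/R  →  V² + fR·V − fR·V_g = 0
With fR = 1.34×10⁻⁴ × 617×10³ m = 82.8 m/s:
V = [−fR + √((fR)² + 4 fR V_g)]/2 = [−82.8 + √(82.8² + 4×82.8×7.48)]/2 = 6.91 m/s
Subgeostrophic (V < V_g = 7.48 m/s), as expected around a low.
Converting: 6.91 m/s × 1.944 = 13 knots

13 knots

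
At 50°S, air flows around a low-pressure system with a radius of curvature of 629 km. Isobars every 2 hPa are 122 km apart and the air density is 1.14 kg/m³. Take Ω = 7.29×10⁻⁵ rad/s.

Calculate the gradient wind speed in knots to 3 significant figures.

Coriolis parameter at 50°S:
f = 2Ω sin φ = 2 × 7.29×10⁻⁵ × sin 50° = 1.12×10⁻⁴ s⁻¹
Pressure gradient: |∂P/∂n| = 200 Pa / 122000 m = 1.64×10⁻³ Pa/m
Geostrophic speed: V_g = |∂P/∂n|/(fρ) = 1.64×10⁻³/(1.12×10⁻⁴ × 1.14) = 12.9 m/s
Around a low, centrifugal force acts outward with Coriolis, so pressure-gradient force balances both:
(1/ρ)|∂P/∂n| = fV + V²/R  →  V² + fR·V − fR·V_g = 0
With fR = 1.12×10⁻⁴ × 629×10³ m = 70.3 m/s:
V = [−fR + √((fR)² + 4 fR V_g)]/2 = [−70.3 + √(70.3² + 4×70.3×12.9)]/2 = 11.1 m/s
Subgeostrophic (V < V_g = 12.9 m/s), as expected around a low.
Converting: 11.1 m/s × 1.944 = 21.6 knots

21.6 knots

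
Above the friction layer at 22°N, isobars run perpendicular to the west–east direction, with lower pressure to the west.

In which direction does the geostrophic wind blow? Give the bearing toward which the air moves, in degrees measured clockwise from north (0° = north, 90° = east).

000°

The pressure-gradient force points toward the west (bearing 270°).
Geostrophic balance: in the Northern Hemisphere the Coriolis force deflects motion to the right, so the geostrophic wind blows 90° to the right of the pressure-gradient force (low pressure on the left).
Rotating 270° by 90° clockwise gives 000° — the wind blows toward the north.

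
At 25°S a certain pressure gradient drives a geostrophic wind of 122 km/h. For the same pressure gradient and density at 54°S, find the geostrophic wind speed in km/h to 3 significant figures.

With the same pressure gradient and density, V_g ∝ 1/f ∝ 1/sin φ.
V₂ = V₁ · sin φ₁ / sin φ₂ = 122 × sin 25° / sin 54°
V₂ = 122 × 0.4226/0.8090 = 63.7 km/h

63.7 km/h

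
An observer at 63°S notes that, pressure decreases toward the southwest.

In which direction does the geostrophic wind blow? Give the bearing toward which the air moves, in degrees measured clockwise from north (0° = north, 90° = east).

135°

The pressure-gradient force points toward the southwest (bearing 225°).
Geostrophic balance: in the Southern Hemisphere the Coriolis force deflects motion to the left, so the geostrophic wind blows 90° to the left of the pressure-gradient force (low pressure on the right).
Rotating 225° by 90° counterclockwise gives 135° — the wind blows toward the southeast.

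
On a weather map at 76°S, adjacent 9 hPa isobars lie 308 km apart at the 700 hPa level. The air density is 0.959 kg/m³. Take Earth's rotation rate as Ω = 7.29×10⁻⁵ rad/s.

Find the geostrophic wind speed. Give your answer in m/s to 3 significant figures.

Coriolis parameter at 76°S:
f = 2Ω sin φ = 2 × 7.29×10⁻⁵ × sin 76° = 1.41×10⁻⁴ s⁻¹
Pressure gradient: |∂P/∂n| = 900 Pa / 308000 m = 2.92×10⁻³ Pa/m
Geostrophic balance (pressure-gradient force = Coriolis force):
V_g = (1/(fρ)) |∂P/∂n| = 2.92×10⁻³ / (1.41×10⁻⁴ × 0.959) = 21.5 m/s

21.5 m/s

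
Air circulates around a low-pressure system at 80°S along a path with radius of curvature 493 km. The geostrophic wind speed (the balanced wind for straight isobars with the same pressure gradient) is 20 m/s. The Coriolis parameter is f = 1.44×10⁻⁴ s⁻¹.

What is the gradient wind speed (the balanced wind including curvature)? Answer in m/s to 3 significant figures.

Around a low, centrifugal force acts outward with Coriolis, so pressure-gradient force balances both:
(1/ρ)|∂P/∂n| = fV + V²/R  →  V² + fR·V − fR·V_g = 0
With fR = 1.44×10⁻⁴ × 493×10³ m = 71.0 m/s:
V = [−fR + √((fR)² + 4 fR V_g)]/2 = [−71.0 + √(71.0² + 4×71.0×20)]/2 = 16.3 m/s
Subgeostrophic (V < V_g = 20 m/s), as expected around a low.

16.3 m/s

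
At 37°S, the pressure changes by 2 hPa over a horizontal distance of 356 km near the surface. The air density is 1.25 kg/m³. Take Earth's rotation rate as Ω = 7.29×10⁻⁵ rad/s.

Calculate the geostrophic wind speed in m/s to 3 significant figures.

Coriolis parameter at 37°S:
f = 2Ω sin φ = 2 × 7.29×10⁻⁵ × sin 37° = 8.77×10⁻⁵ s⁻¹
Pressure gradient: |∂P/∂n| = 200 Pa / 356000 m = 5.62×10⁻⁴ Pa/m
Geostrophic balance (pressure-gradient force = Coriolis force):
V_g = (1/(fρ)) |∂P/∂n| = 5.62×10⁻⁴ / (8.77×10⁻⁵ × 1.25) = 5.12 m/s

5.12 m/s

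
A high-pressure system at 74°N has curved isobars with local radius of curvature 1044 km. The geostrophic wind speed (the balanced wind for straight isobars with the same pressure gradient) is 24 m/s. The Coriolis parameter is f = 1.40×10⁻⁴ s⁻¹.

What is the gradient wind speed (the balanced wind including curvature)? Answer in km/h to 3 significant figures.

109 km/h

Around a high, pressure-gradient force acts outward with centrifugal, so Coriolis balances both:
fV = (1/ρ)|∂P/∂n| + V²/R  →  V² − fR·V + fR·V_g = 0
With fR = 1.40×10⁻⁴ × 1044×10³ m = 146 m/s:
V = [fR − √((fR)² − 4 fR V_g)]/2 = [146 − √(146² − 4×146×24)]/2 = 30.3 m/s
Supergeostrophic (V > V_g = 24 m/s), as expected around a high.
Converting: 30.3 m/s × 3.6 = 109 km/h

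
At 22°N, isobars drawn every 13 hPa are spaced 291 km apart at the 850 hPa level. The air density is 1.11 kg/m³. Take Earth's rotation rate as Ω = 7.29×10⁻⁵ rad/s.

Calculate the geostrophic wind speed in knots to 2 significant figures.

140 knots

Coriolis parameter at 22°N:
f = 2Ω sin φ = 2 × 7.29×10⁻⁵ × sin 22° = 5.46×10⁻⁵ s⁻¹
Pressure gradient: |∂P/∂n| = 1300 Pa / 291000 m = 4.47×10⁻³ Pa/m
Geostrophic balance (pressure-gradient force = Coriolis force):
V_g = (1/(fρ)) |∂P/∂n| = 4.47×10⁻³ / (5.46×10⁻⁵ × 1.11) = 73.7 m/s
Converting: 73.7 m/s × 1.944 = 140 knots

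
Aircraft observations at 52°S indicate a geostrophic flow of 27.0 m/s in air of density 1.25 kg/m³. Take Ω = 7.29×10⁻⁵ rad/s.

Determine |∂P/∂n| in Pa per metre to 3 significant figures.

3.88×10⁻³ Pa/m

Coriolis parameter at 52°S:
f = 2Ω sin φ = 2 × 7.29×10⁻⁵ × sin 52° = 1.15×10⁻⁴ s⁻¹
Geostrophic balance rearranged: |∂P/∂n| = f ρ V_g
|∂P/∂n| = 1.15×10⁻⁴ × 1.25 × 27.0 = 3.88×10⁻³ Pa/m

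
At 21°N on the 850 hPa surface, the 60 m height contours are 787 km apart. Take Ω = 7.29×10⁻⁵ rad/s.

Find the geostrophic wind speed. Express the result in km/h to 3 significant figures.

51.5 km/h

Coriolis parameter at 21°N:
f = 2Ω sin φ = 2 × 7.29×10⁻⁵ × sin 21° = 5.23×10⁻⁵ s⁻¹
Height gradient: |∂Z/∂n| = 60 m / 787000 m = 7.62×10⁻⁵
On a pressure surface, geostrophic balance gives V_g = (g/f)|∂Z/∂n|:
V_g = 9.81 × 7.62×10⁻⁵ / 5.23×10⁻⁵ = 14.3 m/s
Converting: 14.3 m/s × 3.6 = 51.5 km/h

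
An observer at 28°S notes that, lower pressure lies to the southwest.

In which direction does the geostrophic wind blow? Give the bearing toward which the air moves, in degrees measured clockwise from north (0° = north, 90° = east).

135°

The pressure-gradient force points toward the southwest (bearing 225°).
Geostrophic balance: in the Southern Hemisphere the Coriolis force deflects motion to the left, so the geostrophic wind blows 90° to the left of the pressure-gradient force (low pressure on the right).
Rotating 225° by 90° counterclockwise gives 135° — the wind blows toward the southeast.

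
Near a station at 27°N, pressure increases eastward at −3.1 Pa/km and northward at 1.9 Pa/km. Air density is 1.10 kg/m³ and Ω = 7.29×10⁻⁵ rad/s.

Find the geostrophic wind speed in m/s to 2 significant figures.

Coriolis parameter at 27°N:
f = 2Ω sin φ = 2 × 7.29×10⁻⁵ × sin 27° = 6.62×10⁻⁵ s⁻¹
Component geostrophic relations (x east, y north):
u_g = −(1/(fρ)) ∂P/∂y,  v_g = (1/(fρ)) ∂P/∂x
u_g = −(1.9×10⁻³)/(6.62×10⁻⁵ × 1.10) = −26.1 m/s;  v_g = (−3.1×10⁻³)/(6.62×10⁻⁵ × 1.10) = −42.6 m/s
|V_g| = √(u_g² + v_g²) = 49.9 m/s

50 m/s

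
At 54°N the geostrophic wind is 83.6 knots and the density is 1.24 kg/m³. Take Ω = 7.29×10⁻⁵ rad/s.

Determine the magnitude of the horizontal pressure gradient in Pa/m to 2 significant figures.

Coriolis parameter at 54°N:
f = 2Ω sin φ = 2 × 7.29×10⁻⁵ × sin 54° = 1.18×10⁻⁴ s⁻¹
Wind speed in SI: 83.6 knots = 43.0 m/s
Geostrophic balance rearranged: |∂P/∂n| = f ρ V_g
|∂P/∂n| = 1.18×10⁻⁴ × 1.24 × 43.0 = 6.29×10⁻³ Pa/m

6.3×10⁻³ Pa/m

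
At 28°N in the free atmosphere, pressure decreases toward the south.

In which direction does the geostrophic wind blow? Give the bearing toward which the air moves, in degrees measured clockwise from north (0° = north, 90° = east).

270°

The pressure-gradient force points toward the south (bearing 180°).
Geostrophic balance: in the Northern Hemisphere the Coriolis force deflects motion to the right, so the geostrophic wind blows 90° to the right of the pressure-gradient force (low pressure on the left).
Rotating 180° by 90° clockwise gives 270° — the wind blows toward the west.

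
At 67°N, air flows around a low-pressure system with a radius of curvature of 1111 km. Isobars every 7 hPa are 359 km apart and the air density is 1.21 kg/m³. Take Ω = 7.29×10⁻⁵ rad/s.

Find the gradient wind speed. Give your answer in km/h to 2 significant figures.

Coriolis parameter at 67°N:
f = 2Ω sin φ = 2 × 7.29×10⁻⁵ × sin 67° = 1.34×10⁻⁴ s⁻¹
Pressure gradient: |∂P/∂n| = 700 Pa / 359000 m = 1.95×10⁻³ Pa/m
Geostrophic speed: V_g = |∂P/∂n|/(fρ) = 1.95×10⁻³/(1.34×10⁻⁴ × 1.21) = 12.0 m/s
Around a low, centrifugal force acts outward with Coriolis, so pressure-gradient force balances both:
(1/ρ)|∂P/∂n| = fV + V²/R  →  V² + fR·V − fR·V_g = 0
With fR = 1.34×10⁻⁴ × 1111×10³ m = 149 m/s:
V = [−fR + √((fR)² + 4 fR V_g)]/2 = [−149 + √(149² + 4×149×12)]/2 = 11.2 m/s
Subgeostrophic (V < V_g = 12 m/s), as expected around a low.
Converting: 11.2 m/s × 3.6 = 40 km/h

40 km/h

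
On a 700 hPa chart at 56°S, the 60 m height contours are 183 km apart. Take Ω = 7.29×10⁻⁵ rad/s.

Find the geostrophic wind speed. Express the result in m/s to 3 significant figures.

26.6 m/s

Coriolis parameter at 56°S:
f = 2Ω sin φ = 2 × 7.29×10⁻⁵ × sin 56° = 1.21×10⁻⁴ s⁻¹
Height gradient: |∂Z/∂n| = 60 m / 183000 m = 3.28×10⁻⁴
On a pressure surface, geostrophic balance gives V_g = (g/f)|∂Z/∂n|:
V_g = 9.81 × 3.28×10⁻⁴ / 1.21×10⁻⁴ = 26.6 m/s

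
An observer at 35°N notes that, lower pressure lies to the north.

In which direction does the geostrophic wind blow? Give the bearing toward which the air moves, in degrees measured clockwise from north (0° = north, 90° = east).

090°

The pressure-gradient force points toward the north (bearing 000°).
Geostrophic balance: in the Northern Hemisphere the Coriolis force deflects motion to the right, so the geostrophic wind blows 90° to the right of the pressure-gradient force (low pressure on the left).
Rotating 000° by 90° clockwise gives 090° — the wind blows toward the east.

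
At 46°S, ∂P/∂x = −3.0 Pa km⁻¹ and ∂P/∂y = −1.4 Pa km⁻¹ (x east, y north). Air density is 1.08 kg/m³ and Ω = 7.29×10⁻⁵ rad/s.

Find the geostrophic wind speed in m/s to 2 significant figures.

29 m/s

Coriolis parameter at 46°S:
f = 2Ω sin φ = 2 × 7.29×10⁻⁵ × sin 46° = 1.05×10⁻⁴ s⁻¹
In the Southern Hemisphere f is negative: f = −1.05×10⁻⁴ s⁻¹.
Component geostrophic relations (x east, y north):
u_g = −(1/(fρ)) ∂P/∂y,  v_g = (1/(fρ)) ∂P/∂x
u_g = −(−1.4×10⁻³)/(−1.05×10⁻⁴ × 1.08) = −12.4 m/s;  v_g = (−3.0×10⁻³)/(−1.05×10⁻⁴ × 1.08) = 26.5 m/s
|V_g| = √(u_g² + v_g²) = 29.2 m/s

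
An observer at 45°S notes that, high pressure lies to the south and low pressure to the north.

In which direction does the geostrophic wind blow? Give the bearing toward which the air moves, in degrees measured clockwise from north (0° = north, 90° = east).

The pressure-gradient force points toward the north (bearing 000°).
Geostrophic balance: in the Southern Hemisphere the Coriolis force deflects motion to the left, so the geostrophic wind blows 90° to the left of the pressure-gradient force (low pressure on the right).
Rotating 000° by 90° counterclockwise gives 270° — the wind blows toward the west.

270°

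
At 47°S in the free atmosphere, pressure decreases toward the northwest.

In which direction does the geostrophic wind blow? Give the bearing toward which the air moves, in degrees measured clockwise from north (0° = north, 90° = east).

The pressure-gradient force points toward the northwest (bearing 315°).
Geostrophic balance: in the Southern Hemisphere the Coriolis force deflects motion to the left, so the geostrophic wind blows 90° to the left of the pressure-gradient force (low pressure on the right).
Rotating 315° by 90° counterclockwise gives 225° — the wind blows toward the southwest.

225°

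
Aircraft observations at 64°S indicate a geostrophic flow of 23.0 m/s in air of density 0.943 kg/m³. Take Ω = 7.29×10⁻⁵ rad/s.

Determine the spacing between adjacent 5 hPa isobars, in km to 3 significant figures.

176 km

Coriolis parameter at 64°S:
f = 2Ω sin φ = 2 × 7.29×10⁻⁵ × sin 64° = 1.31×10⁻⁴ s⁻¹
Geostrophic balance rearranged: |∂P/∂n| = f ρ V_g
|∂P/∂n| = 1.31×10⁻⁴ × 0.943 × 23.0 = 2.84×10⁻³ Pa/m
Isobar spacing: Δn = ΔP/|∂P/∂n| = 500 Pa / 2.84×10⁻³ Pa/m = 175919 m ≈ 176 km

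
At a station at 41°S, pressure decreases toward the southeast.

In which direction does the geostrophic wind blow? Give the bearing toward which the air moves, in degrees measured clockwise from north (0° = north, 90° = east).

045°

The pressure-gradient force points toward the southeast (bearing 135°).
Geostrophic balance: in the Southern Hemisphere the Coriolis force deflects motion to the left, so the geostrophic wind blows 90° to the left of the pressure-gradient force (low pressure on the right).
Rotating 135° by 90° counterclockwise gives 045° — the wind blows toward the northeast.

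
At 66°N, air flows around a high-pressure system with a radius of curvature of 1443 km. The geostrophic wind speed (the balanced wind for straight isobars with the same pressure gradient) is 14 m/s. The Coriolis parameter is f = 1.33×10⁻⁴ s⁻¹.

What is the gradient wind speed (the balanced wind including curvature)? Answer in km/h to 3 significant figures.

54.7 km/h

Around a high, pressure-gradient force acts outward with centrifugal, so Coriolis balances both:
fV = (1/ρ)|∂P/∂n| + V²/R  →  V² − fR·V + fR·V_g = 0
With fR = 1.33×10⁻⁴ × 1443×10³ m = 192 m/s:
V = [fR − √((fR)² − 4 fR V_g)]/2 = [192 − √(192² − 4×192×14)]/2 = 15.2 m/s
Supergeostrophic (V > V_g = 14 m/s), as expected around a high.
Converting: 15.2 m/s × 3.6 = 54.7 km/h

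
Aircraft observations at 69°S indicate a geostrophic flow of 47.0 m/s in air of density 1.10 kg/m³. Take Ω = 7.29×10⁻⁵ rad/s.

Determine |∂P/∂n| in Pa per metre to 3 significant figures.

Coriolis parameter at 69°S:
f = 2Ω sin φ = 2 × 7.29×10⁻⁵ × sin 69° = 1.36×10⁻⁴ s⁻¹
Geostrophic balance rearranged: |∂P/∂n| = f ρ V_g
|∂P/∂n| = 1.36×10⁻⁴ × 1.10 × 47.0 = 7.04×10⁻³ Pa/m

7.04×10⁻³ Pa/m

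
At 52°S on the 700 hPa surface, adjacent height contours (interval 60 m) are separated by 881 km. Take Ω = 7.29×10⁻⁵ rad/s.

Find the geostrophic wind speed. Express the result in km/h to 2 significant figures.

Coriolis parameter at 52°S:
f = 2Ω sin φ = 2 × 7.29×10⁻⁵ × sin 52° = 1.15×10⁻⁴ s⁻¹
Height gradient: |∂Z/∂n| = 60 m / 881000 m = 6.81×10⁻⁵
On a pressure surface, geostrophic balance gives V_g = (g/f)|∂Z/∂n|:
V_g = 9.81 × 6.81×10⁻⁵ / 1.15×10⁻⁴ = 5.82 m/s
Converting: 5.82 m/s × 3.6 = 21 km/h

21 km/h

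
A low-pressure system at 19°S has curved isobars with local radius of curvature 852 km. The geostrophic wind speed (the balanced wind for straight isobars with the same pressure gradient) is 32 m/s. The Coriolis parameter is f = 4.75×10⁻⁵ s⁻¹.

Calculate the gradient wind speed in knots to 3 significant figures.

40.9 knots

Around a low, centrifugal force acts outward with Coriolis, so pressure-gradient force balances both:
(1/ρ)|∂P/∂n| = fV + V²/R  →  V² + fR·V − fR·V_g = 0
With fR = 4.75×10⁻⁵ × 852×10³ m = 40.5 m/s:
V = [−fR + √((fR)² + 4 fR V_g)]/2 = [−40.5 + √(40.5² + 4×40.5×32)]/2 = 21.1 m/s
Subgeostrophic (V < V_g = 32 m/s), as expected around a low.
Converting: 21.1 m/s × 1.944 = 40.9 knots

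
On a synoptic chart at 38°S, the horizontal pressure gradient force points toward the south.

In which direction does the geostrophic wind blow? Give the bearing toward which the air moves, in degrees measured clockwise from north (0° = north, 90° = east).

The pressure-gradient force points toward the south (bearing 180°).
Geostrophic balance: in the Southern Hemisphere the Coriolis force deflects motion to the left, so the geostrophic wind blows 90° to the left of the pressure-gradient force (low pressure on the right).
Rotating 180° by 90° counterclockwise gives 090° — the wind blows toward the east.

090°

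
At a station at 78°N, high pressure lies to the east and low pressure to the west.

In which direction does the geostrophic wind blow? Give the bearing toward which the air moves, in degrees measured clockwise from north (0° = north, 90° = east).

The pressure-gradient force points toward the west (bearing 270°).
Geostrophic balance: in the Northern Hemisphere the Coriolis force deflects motion to the right, so the geostrophic wind blows 90° to the right of the pressure-gradient force (low pressure on the left).
Rotating 270° by 90° clockwise gives 000° — the wind blows toward the north.

000°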